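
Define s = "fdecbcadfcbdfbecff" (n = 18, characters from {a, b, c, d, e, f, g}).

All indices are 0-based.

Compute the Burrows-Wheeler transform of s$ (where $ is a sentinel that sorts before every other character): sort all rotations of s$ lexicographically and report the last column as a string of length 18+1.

rank  rotation             last
    0  $fdecbcadfcbdfbecff  f
    1  adfcbdfbecff$fdecbc  c
    2  bcadfcbdfbecff$fdec  c
    3  bdfbecff$fdecbcadfc  c
    4  becff$fdecbcadfcbdf  f
    5  cadfcbdfbecff$fdecb  b
    6  cbcadfcbdfbecff$fde  e
    7  cbdfbecff$fdecbcadf  f
    8  cff$fdecbcadfcbdfbe  e
    9  decbcadfcbdfbecff$f  f
   10  dfbecff$fdecbcadfcb  b
   11  dfcbdfbecff$fdecbca  a
   12  ecbcadfcbdfbecff$fd  d
   13  ecff$fdecbcadfcbdfb  b
   14  f$fdecbcadfcbdfbecf  f
   15  fbecff$fdecbcadfcbd  d
   16  fcbdfbecff$fdecbcad  d
   17  fdecbcadfcbdfbecff$  $
   18  ff$fdecbcadfcbdfbec  c

fcccfbefefbadbfdd$c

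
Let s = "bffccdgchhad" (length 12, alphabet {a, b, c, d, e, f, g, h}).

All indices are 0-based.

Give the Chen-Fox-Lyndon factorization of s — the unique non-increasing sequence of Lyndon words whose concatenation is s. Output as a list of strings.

emit factor 1: 'bffccdgchh' (i=0, period=10)
emit factor 2: 'ad' (i=10, period=2)

["bffccdgchh", "ad"]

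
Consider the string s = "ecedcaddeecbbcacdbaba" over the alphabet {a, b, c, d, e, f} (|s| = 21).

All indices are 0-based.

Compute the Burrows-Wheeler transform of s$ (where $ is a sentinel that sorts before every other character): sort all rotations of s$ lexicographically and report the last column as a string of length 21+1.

abbccadcbbdeaeceade$cd

rank  rotation                last
    0  $ecedcaddeecbbcacdbaba  a
    1  a$ecedcaddeecbbcacdbab  b
    2  aba$ecedcaddeecbbcacdb  b
    3  acdbaba$ecedcaddeecbbc  c
    4  addeecbbcacdbaba$ecedc  c
    5  ba$ecedcaddeecbbcacdba  a
    6  baba$ecedcaddeecbbcacd  d
    7  bbcacdbaba$ecedcaddeec  c
    8  bcacdbaba$ecedcaddeecb  b
    9  cacdbaba$ecedcaddeecbb  b
   10  caddeecbbcacdbaba$eced  d
   11  cbbcacdbaba$ecedcaddee  e
   12  cdbaba$ecedcaddeecbbca  a
   13  cedcaddeecbbcacdbaba$e  e
   14  dbaba$ecedcaddeecbbcac  c
   15  dcaddeecbbcacdbaba$ece  e
   16  ddeecbbcacdbaba$ecedca  a
   17  deecbbcacdbaba$ecedcad  d
   18  ecbbcacdbaba$ecedcadde  e
   19  ecedcaddeecbbcacdbaba$  $
   20  edcaddeecbbcacdbaba$ec  c
   21  eecbbcacdbaba$ecedcadd  d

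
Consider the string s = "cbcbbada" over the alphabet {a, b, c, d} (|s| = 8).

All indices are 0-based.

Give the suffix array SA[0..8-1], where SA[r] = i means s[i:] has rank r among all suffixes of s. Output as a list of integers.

[7, 5, 4, 3, 1, 2, 0, 6]

sorted suffixes:
  #0 SA[0]=7  'a'
  #1 SA[1]=5  'ada'
  #2 SA[2]=4  'bada'
  #3 SA[3]=3  'bbada'
  #4 SA[4]=1  'bcbbada'
  #5 SA[5]=2  'cbbada'
  #6 SA[6]=0  'cbcbbada'
  #7 SA[7]=6  'da'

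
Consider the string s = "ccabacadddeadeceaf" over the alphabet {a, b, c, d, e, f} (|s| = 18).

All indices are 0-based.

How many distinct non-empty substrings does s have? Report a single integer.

154

rank→(start, suffix):
  0 → (2, 'abacadddeadeceaf')
  1 → (4, 'acadddeadeceaf')
  2 → (6, 'adddeadeceaf')
  3 → (11, 'adeceaf')
  4 → (16, 'af')
  5 → (3, 'bacadddeadeceaf')
  6 → (1, 'cabacadddeadeceaf')
  7 → (5, 'cadddeadeceaf')
  8 → (0, 'ccabacadddeadeceaf')
  9 → (14, 'ceaf')
  10 → (7, 'dddeadeceaf')
  11 → (8, 'ddeadeceaf')
  12 → (9, 'deadeceaf')
  13 → (12, 'deceaf')
  14 → (10, 'eadeceaf')
  15 → (15, 'eaf')
  16 → (13, 'eceaf')
  17 → (17, 'f')

SA = [2, 4, 6, 11, 16, 3, 1, 5, 0, 14, 7, 8, 9, 12, 10, 15, 13, 17]
i: (SA[i-1],SA[i]) lcp shared
  1: (2,4) 1 'a'
  2: (4,6) 1 'a'
  3: (6,11) 2 'ad'
  4: (11,16) 1 'a'
  5: (16,3) 0 ''
  6: (3,1) 0 ''
  7: (1,5) 2 'ca'
  8: (5,0) 1 'c'
  9: (0,14) 1 'c'
  10: (14,7) 0 ''
  11: (7,8) 2 'dd'
  12: (8,9) 1 'd'
  13: (9,12) 2 'de'
  14: (12,10) 0 ''
  15: (10,15) 2 'ea'
  16: (15,13) 1 'e'
  17: (13,17) 0 ''

n(n+1)/2 = 18·19/2 = 171
Σ LCP = 0 + 1 + 1 + 2 + 1 + 0 + 0 + 2 + 1 + 1 + 0 + 2 + 1 + 2 + 0 + 2 + 1 + 0 = 17
distinct = 171 − 17 = 154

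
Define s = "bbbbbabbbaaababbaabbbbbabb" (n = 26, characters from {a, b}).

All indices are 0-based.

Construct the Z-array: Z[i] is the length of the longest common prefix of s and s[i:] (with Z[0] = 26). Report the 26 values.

[26, 4, 3, 2, 1, 0, 3, 2, 1, 0, 0, 0, 1, 0, 2, 1, 0, 0, 8, 4, 3, 2, 1, 0, 2, 1]

Z[0]=26
i=1: i≥r, start 0; Z[1]=4 scan→box=[1,5)
i=2: min(r-i=3, Z[1]=4)=3; Z[2]=3
i=3: min(r-i=2, Z[2]=3)=2; Z[3]=2
i=4: min(r-i=1, Z[3]=2)=1; Z[4]=1
i=5: i≥r, start 0; Z[5]=0
i=6: i≥r, start 0; Z[6]=3 scan→box=[6,9)
i=7: min(r-i=2, Z[1]=4)=2; Z[7]=2
i=8: min(r-i=1, Z[2]=3)=1; Z[8]=1
i=9: i≥r, start 0; Z[9]=0
i=10: i≥r, start 0; Z[10]=0
i=11: i≥r, start 0; Z[11]=0
i=12: i≥r, start 0; Z[12]=1 scan→box=[12,13)
i=13: i≥r, start 0; Z[13]=0
i=14: i≥r, start 0; Z[14]=2 scan→box=[14,16)
i=15: min(r-i=1, Z[1]=4)=1; Z[15]=1
i=16: i≥r, start 0; Z[16]=0
i=17: i≥r, start 0; Z[17]=0
i=18: i≥r, start 0; Z[18]=8 scan→box=[18,26)
i=19: min(r-i=7, Z[1]=4)=4; Z[19]=4
i=20: min(r-i=6, Z[2]=3)=3; Z[20]=3
i=21: min(r-i=5, Z[3]=2)=2; Z[21]=2
i=22: min(r-i=4, Z[4]=1)=1; Z[22]=1
i=23: min(r-i=3, Z[5]=0)=0; Z[23]=0
i=24: min(r-i=2, Z[6]=3)=2; Z[24]=2
i=25: min(r-i=1, Z[7]=2)=1; Z[25]=1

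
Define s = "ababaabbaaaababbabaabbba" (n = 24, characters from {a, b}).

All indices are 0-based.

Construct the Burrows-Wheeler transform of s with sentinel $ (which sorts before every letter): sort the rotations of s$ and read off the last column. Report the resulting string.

rank  rotation                   last
    0  $ababaabbaaaababbabaabbba  a
    1  a$ababaabbaaaababbabaabbb  b
    2  aaaababbabaabbba$ababaabb  b
    3  aaababbabaabbba$ababaabba  a
    4  aababbabaabbba$ababaabbaa  a
    5  aabbaaaababbabaabbba$abab  b
    6  aabbba$ababaabbaaaababbab  b
    7  abaabbaaaababbabaabbba$ab  b
    8  abaabbba$ababaabbaaaababb  b
    9  ababaabbaaaababbabaabbba$  $
   10  ababbabaabbba$ababaabbaaa  a
   11  abbaaaababbabaabbba$ababa  a
   12  abbabaabbba$ababaabbaaaab  b
   13  abbba$ababaabbaaaababbaba  a
   14  ba$ababaabbaaaababbabaabb  b
   15  baaaababbabaabbba$ababaab  b
   16  baabbaaaababbabaabbba$aba  a
   17  baabbba$ababaabbaaaababba  a
   18  babaabbaaaababbabaabbba$a  a
   19  babaabbba$ababaabbaaaabab  b
   20  babbabaabbba$ababaabbaaaa  a
   21  bba$ababaabbaaaababbabaab  b
   22  bbaaaababbabaabbba$ababaa  a
   23  bbabaabbba$ababaabbaaaaba  a
   24  bbba$ababaabbaaaababbabaa  a

abbaabbbb$aababbaaababaaa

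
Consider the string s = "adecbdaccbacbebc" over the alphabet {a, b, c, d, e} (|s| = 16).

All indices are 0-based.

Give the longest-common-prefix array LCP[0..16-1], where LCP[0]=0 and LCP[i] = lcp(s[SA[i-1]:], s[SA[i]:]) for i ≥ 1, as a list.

[0, 2, 1, 0, 1, 1, 1, 0, 1, 2, 2, 1, 0, 1, 0, 1]

rank | idx | suffix
   0 |  10 | acbebc
   1 |   6 | accbacbebc
   2 |   0 | adecbdaccbacbebc
   3 |   9 | bacbebc
   4 |  14 | bc
   5 |   4 | bdaccbacbebc
   6 |  12 | bebc
   7 |  15 | c
   8 |   8 | cbacbebc
   9 |   3 | cbdaccbacbebc
  10 |  11 | cbebc
  11 |   7 | ccbacbebc
  12 |   5 | daccbacbebc
  13 |   1 | decbdaccbacbebc
  14 |  13 | ebc
  15 |   2 | ecbdaccbacbebc

SA = [10, 6, 0, 9, 14, 4, 12, 15, 8, 3, 11, 7, 5, 1, 13, 2]
rank  pair      lcp
   1  s[10:],s[6:]  2  'ac'
   2  s[6:],s[0:]  1  'a'
   3  s[0:],s[9:]  0  ''
   4  s[9:],s[14:]  1  'b'
   5  s[14:],s[4:]  1  'b'
   6  s[4:],s[12:]  1  'b'
   7  s[12:],s[15:]  0  ''
   8  s[15:],s[8:]  1  'c'
   9  s[8:],s[3:]  2  'cb'
  10  s[3:],s[11:]  2  'cb'
  11  s[11:],s[7:]  1  'c'
  12  s[7:],s[5:]  0  ''
  13  s[5:],s[1:]  1  'd'
  14  s[1:],s[13:]  0  ''
  15  s[13:],s[2:]  1  'e'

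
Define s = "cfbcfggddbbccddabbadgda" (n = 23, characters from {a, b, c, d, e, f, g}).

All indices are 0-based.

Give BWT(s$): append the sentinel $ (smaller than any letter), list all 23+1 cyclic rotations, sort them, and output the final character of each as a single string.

addbbadbfbc$bgddcgaccdgf

rank  rotation                  last
    0  $cfbcfggddbbccddabbadgda  a
    1  a$cfbcfggddbbccddabbadgd  d
    2  abbadgda$cfbcfggddbbccdd  d
    3  adgda$cfbcfggddbbccddabb  b
    4  badgda$cfbcfggddbbccddab  b
    5  bbadgda$cfbcfggddbbccdda  a
    6  bbccddabbadgda$cfbcfggdd  d
    7  bccddabbadgda$cfbcfggddb  b
    8  bcfggddbbccddabbadgda$cf  f
    9  ccddabbadgda$cfbcfggddbb  b
   10  cddabbadgda$cfbcfggddbbc  c
   11  cfbcfggddbbccddabbadgda$  $
   12  cfggddbbccddabbadgda$cfb  b
   13  da$cfbcfggddbbccddabbadg  g
   14  dabbadgda$cfbcfggddbbccd  d
   15  dbbccddabbadgda$cfbcfggd  d
   16  ddabbadgda$cfbcfggddbbcc  c
   17  ddbbccddabbadgda$cfbcfgg  g
   18  dgda$cfbcfggddbbccddabba  a
   19  fbcfggddbbccddabbadgda$c  c
   20  fggddbbccddabbadgda$cfbc  c
   21  gda$cfbcfggddbbccddabbad  d
   22  gddbbccddabbadgda$cfbcfg  g
   23  ggddbbccddabbadgda$cfbcf  f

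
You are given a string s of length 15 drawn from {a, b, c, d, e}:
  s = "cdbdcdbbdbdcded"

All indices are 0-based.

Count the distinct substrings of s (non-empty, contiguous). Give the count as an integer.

rank→(start, suffix):
  0 → (6, 'bbdbdcded')
  1 → (7, 'bdbdcded')
  2 → (2, 'bdcdbbdbdcded')
  3 → (9, 'bdcded')
  4 → (4, 'cdbbdbdcded')
  5 → (0, 'cdbdcdbbdbdcded')
  6 → (11, 'cded')
  7 → (14, 'd')
  8 → (5, 'dbbdbdcded')
  9 → (1, 'dbdcdbbdbdcded')
  10 → (8, 'dbdcded')
  11 → (3, 'dcdbbdbdcded')
  12 → (10, 'dcded')
  13 → (12, 'ded')
  14 → (13, 'ed')

SA = [6, 7, 2, 9, 4, 0, 11, 14, 5, 1, 8, 3, 10, 12, 13]
i: (SA[i-1],SA[i]) lcp shared
  1: (6,7) 1 'b'
  2: (7,2) 2 'bd'
  3: (2,9) 4 'bdcd'
  4: (9,4) 0 ''
  5: (4,0) 3 'cdb'
  6: (0,11) 2 'cd'
  7: (11,14) 0 ''
  8: (14,5) 1 'd'
  9: (5,1) 2 'db'
  10: (1,8) 5 'dbdcd'
  11: (8,3) 1 'd'
  12: (3,10) 3 'dcd'
  13: (10,12) 1 'd'
  14: (12,13) 0 ''

n(n+1)/2 = 15·16/2 = 120
Σ LCP = 0 + 1 + 2 + 4 + 0 + 3 + 2 + 0 + 1 + 2 + 5 + 1 + 3 + 1 + 0 = 25
distinct = 120 − 25 = 95

95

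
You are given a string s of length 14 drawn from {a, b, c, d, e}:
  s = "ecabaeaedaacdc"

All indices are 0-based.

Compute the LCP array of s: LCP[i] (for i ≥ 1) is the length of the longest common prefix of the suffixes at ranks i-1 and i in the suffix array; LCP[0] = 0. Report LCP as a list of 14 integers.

[0, 1, 1, 1, 2, 0, 0, 1, 1, 0, 1, 0, 1, 1]

rank | idx | suffix
   0 |   9 | aacdc
   1 |   2 | abaeaedaacdc
   2 |  10 | acdc
   3 |   4 | aeaedaacdc
   4 |   6 | aedaacdc
   5 |   3 | baeaedaacdc
   6 |  13 | c
   7 |   1 | cabaeaedaacdc
   8 |  11 | cdc
   9 |   8 | daacdc
  10 |  12 | dc
  11 |   5 | eaedaacdc
  12 |   0 | ecabaeaedaacdc
  13 |   7 | edaacdc

SA = [9, 2, 10, 4, 6, 3, 13, 1, 11, 8, 12, 5, 0, 7]
rank  pair      lcp
   1  s[9:],s[2:]  1  'a'
   2  s[2:],s[10:]  1  'a'
   3  s[10:],s[4:]  1  'a'
   4  s[4:],s[6:]  2  'ae'
   5  s[6:],s[3:]  0  ''
   6  s[3:],s[13:]  0  ''
   7  s[13:],s[1:]  1  'c'
   8  s[1:],s[11:]  1  'c'
   9  s[11:],s[8:]  0  ''
  10  s[8:],s[12:]  1  'd'
  11  s[12:],s[5:]  0  ''
  12  s[5:],s[0:]  1  'e'
  13  s[0:],s[7:]  1  'e'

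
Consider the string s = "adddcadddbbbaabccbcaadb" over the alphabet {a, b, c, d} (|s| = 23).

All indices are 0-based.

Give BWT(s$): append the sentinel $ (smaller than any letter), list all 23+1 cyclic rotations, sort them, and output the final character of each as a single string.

bbcaac$dbbdcabdcbaddddaa

rank  rotation                  last
    0  $adddcadddbbbaabccbcaadb  b
    1  aabccbcaadb$adddcadddbbb  b
    2  aadb$adddcadddbbbaabccbc  c
    3  abccbcaadb$adddcadddbbba  a
    4  adb$adddcadddbbbaabccbca  a
    5  adddbbbaabccbcaadb$adddc  c
    6  adddcadddbbbaabccbcaadb$  $
    7  b$adddcadddbbbaabccbcaad  d
    8  baabccbcaadb$adddcadddbb  b
    9  bbaabccbcaadb$adddcadddb  b
   10  bbbaabccbcaadb$adddcaddd  d
   11  bcaadb$adddcadddbbbaabcc  c
   12  bccbcaadb$adddcadddbbbaa  a
   13  caadb$adddcadddbbbaabccb  b
   14  cadddbbbaabccbcaadb$addd  d
   15  cbcaadb$adddcadddbbbaabc  c
   16  ccbcaadb$adddcadddbbbaab  b
   17  db$adddcadddbbbaabccbcaa  a
   18  dbbbaabccbcaadb$adddcadd  d
   19  dcadddbbbaabccbcaadb$add  d
   20  ddbbbaabccbcaadb$adddcad  d
   21  ddcadddbbbaabccbcaadb$ad  d
   22  dddbbbaabccbcaadb$adddca  a
   23  dddcadddbbbaabccbcaadb$a  a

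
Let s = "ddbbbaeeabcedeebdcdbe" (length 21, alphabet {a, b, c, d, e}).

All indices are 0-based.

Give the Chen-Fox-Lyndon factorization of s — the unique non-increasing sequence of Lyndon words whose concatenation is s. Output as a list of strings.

emit factor 1: 'd' (i=0, period=1)
emit factor 2: 'd' (i=1, period=1)
emit factor 3: 'b' (i=2, period=1)
emit factor 4: 'b' (i=3, period=1)
emit factor 5: 'b' (i=4, period=1)
emit factor 6: 'aee' (i=5, period=3)
emit factor 7: 'abcedeebdcdbe' (i=8, period=13)

["d", "d", "b", "b", "b", "aee", "abcedeebdcdbe"]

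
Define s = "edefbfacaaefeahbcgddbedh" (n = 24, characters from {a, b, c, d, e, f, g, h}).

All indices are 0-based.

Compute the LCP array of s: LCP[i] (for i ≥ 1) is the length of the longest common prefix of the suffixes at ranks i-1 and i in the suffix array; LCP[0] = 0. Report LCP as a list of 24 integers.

rank | idx | suffix
   0 |   8 | aaefeahbcgddbedh
   1 |   6 | acaaefeahbcgddbedh
   2 |   9 | aefeahbcgddbedh
   3 |  13 | ahbcgddbedh
   4 |  15 | bcgddbedh
   5 |  20 | bedh
   6 |   4 | bfacaaefeahbcgddbedh
   7 |   7 | caaefeahbcgddbedh
   8 |  16 | cgddbedh
   9 |  19 | dbedh
  10 |  18 | ddbedh
  11 |   1 | defbfacaaefeahbcgddbedh
  12 |  22 | dh
  13 |  12 | eahbcgddbedh
  14 |   0 | edefbfacaaefeahbcgddbedh
  15 |  21 | edh
  16 |   2 | efbfacaaefeahbcgddbedh
  17 |  10 | efeahbcgddbedh
  18 |   5 | facaaefeahbcgddbedh
  19 |   3 | fbfacaaefeahbcgddbedh
  20 |  11 | feahbcgddbedh
  21 |  17 | gddbedh
  22 |  23 | h
  23 |  14 | hbcgddbedh

SA = [8, 6, 9, 13, 15, 20, 4, 7, 16, 19, 18, 1, 22, 12, 0, 21, 2, 10, 5, 3, 11, 17, 23, 14]
i: (SA[i-1],SA[i]) lcp shared
  1: (8,6) 1 'a'
  2: (6,9) 1 'a'
  3: (9,13) 1 'a'
  4: (13,15) 0 ''
  5: (15,20) 1 'b'
  6: (20,4) 1 'b'
  7: (4,7) 0 ''
  8: (7,16) 1 'c'
  9: (16,19) 0 ''
  10: (19,18) 1 'd'
  11: (18,1) 1 'd'
  12: (1,22) 1 'd'
  13: (22,12) 0 ''
  14: (12,0) 1 'e'
  15: (0,21) 2 'ed'
  16: (21,2) 1 'e'
  17: (2,10) 2 'ef'
  18: (10,5) 0 ''
  19: (5,3) 1 'f'
  20: (3,11) 1 'f'
  21: (11,17) 0 ''
  22: (17,23) 0 ''
  23: (23,14) 1 'h'

[0, 1, 1, 1, 0, 1, 1, 0, 1, 0, 1, 1, 1, 0, 1, 2, 1, 2, 0, 1, 1, 0, 0, 1]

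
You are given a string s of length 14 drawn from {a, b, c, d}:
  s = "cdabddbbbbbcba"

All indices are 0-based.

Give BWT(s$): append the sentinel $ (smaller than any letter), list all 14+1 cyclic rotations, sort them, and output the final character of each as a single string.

rank  rotation         last
    0  $cdabddbbbbbcba  a
    1  a$cdabddbbbbbcb  b
    2  abddbbbbbcba$cd  d
    3  ba$cdabddbbbbbc  c
    4  bbbbbcba$cdabdd  d
    5  bbbbcba$cdabddb  b
    6  bbbcba$cdabddbb  b
    7  bbcba$cdabddbbb  b
    8  bcba$cdabddbbbb  b
    9  bddbbbbbcba$cda  a
   10  cba$cdabddbbbbb  b
   11  cdabddbbbbbcba$  $
   12  dabddbbbbbcba$c  c
   13  dbbbbbcba$cdabd  d
   14  ddbbbbbcba$cdab  b

abdcdbbbbab$cdb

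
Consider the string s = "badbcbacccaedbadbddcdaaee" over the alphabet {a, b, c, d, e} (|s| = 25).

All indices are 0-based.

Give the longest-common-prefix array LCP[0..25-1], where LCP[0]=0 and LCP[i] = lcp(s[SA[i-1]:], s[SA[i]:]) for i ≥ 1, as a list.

[0, 1, 1, 3, 1, 2, 0, 2, 4, 1, 1, 0, 1, 1, 2, 1, 0, 1, 2, 2, 1, 1, 0, 1, 1]

rank→(start, suffix):
  0 → (21, 'aaee')
  1 → (6, 'acccaedbadbddcdaaee')
  2 → (1, 'adbcbacccaedbadbddcdaaee')
  3 → (14, 'adbddcdaaee')
  4 → (10, 'aedbadbddcdaaee')
  5 → (22, 'aee')
  6 → (5, 'bacccaedbadbddcdaaee')
  7 → (0, 'badbcbacccaedbadbddcdaaee')
  8 → (13, 'badbddcdaaee')
  9 → (3, 'bcbacccaedbadbddcdaaee')
  10 → (16, 'bddcdaaee')
  11 → (9, 'caedbadbddcdaaee')
  12 → (4, 'cbacccaedbadbddcdaaee')
  13 → (8, 'ccaedbadbddcdaaee')
  14 → (7, 'cccaedbadbddcdaaee')
  15 → (19, 'cdaaee')
  16 → (20, 'daaee')
  17 → (12, 'dbadbddcdaaee')
  18 → (2, 'dbcbacccaedbadbddcdaaee')
  19 → (15, 'dbddcdaaee')
  20 → (18, 'dcdaaee')
  21 → (17, 'ddcdaaee')
  22 → (24, 'e')
  23 → (11, 'edbadbddcdaaee')
  24 → (23, 'ee')

SA = [21, 6, 1, 14, 10, 22, 5, 0, 13, 3, 16, 9, 4, 8, 7, 19, 20, 12, 2, 15, 18, 17, 24, 11, 23]
[i] adj suffixes → lcp
  [1] 21/6 → 1 ('a')
  [2] 6/1 → 1 ('a')
  [3] 1/14 → 3 ('adb')
  [4] 14/10 → 1 ('a')
  [5] 10/22 → 2 ('ae')
  [6] 22/5 → 0 ('')
  [7] 5/0 → 2 ('ba')
  [8] 0/13 → 4 ('badb')
  [9] 13/3 → 1 ('b')
  [10] 3/16 → 1 ('b')
  [11] 16/9 → 0 ('')
  [12] 9/4 → 1 ('c')
  [13] 4/8 → 1 ('c')
  [14] 8/7 → 2 ('cc')
  [15] 7/19 → 1 ('c')
  [16] 19/20 → 0 ('')
  [17] 20/12 → 1 ('d')
  [18] 12/2 → 2 ('db')
  [19] 2/15 → 2 ('db')
  [20] 15/18 → 1 ('d')
  [21] 18/17 → 1 ('d')
  [22] 17/24 → 0 ('')
  [23] 24/11 → 1 ('e')
  [24] 11/23 → 1 ('e')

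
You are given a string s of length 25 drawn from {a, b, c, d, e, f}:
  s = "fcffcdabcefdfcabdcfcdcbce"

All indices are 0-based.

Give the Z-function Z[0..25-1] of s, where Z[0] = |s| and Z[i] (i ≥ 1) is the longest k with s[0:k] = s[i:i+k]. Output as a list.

Z[0]=25
i=1: outside box; Z[1]=0
i=2: outside box; Z[2]=1 grow→box=[2,3)
i=3: outside box; Z[3]=2 grow→box=[3,5)
i=4: min(r-i=1, Z[1]=0)=0; Z[4]=0
i=5: outside box; Z[5]=0
i=6: outside box; Z[6]=0
i=7: outside box; Z[7]=0
i=8: outside box; Z[8]=0
i=9: outside box; Z[9]=0
i=10: outside box; Z[10]=1 grow→box=[10,11)
i=11: outside box; Z[11]=0
i=12: outside box; Z[12]=2 grow→box=[12,14)
i=13: min(r-i=1, Z[1]=0)=0; Z[13]=0
i=14: outside box; Z[14]=0
i=15: outside box; Z[15]=0
i=16: outside box; Z[16]=0
i=17: outside box; Z[17]=0
i=18: outside box; Z[18]=2 grow→box=[18,20)
i=19: min(r-i=1, Z[1]=0)=0; Z[19]=0
i=20: outside box; Z[20]=0
i=21: outside box; Z[21]=0
i=22: outside box; Z[22]=0
i=23: outside box; Z[23]=0
i=24: outside box; Z[24]=0

[25, 0, 1, 2, 0, 0, 0, 0, 0, 0, 1, 0, 2, 0, 0, 0, 0, 0, 2, 0, 0, 0, 0, 0, 0]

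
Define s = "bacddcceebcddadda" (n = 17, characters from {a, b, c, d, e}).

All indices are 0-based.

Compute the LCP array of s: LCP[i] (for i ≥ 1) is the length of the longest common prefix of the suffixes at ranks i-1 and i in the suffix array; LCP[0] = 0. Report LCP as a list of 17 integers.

[0, 1, 1, 0, 1, 0, 1, 3, 1, 0, 2, 1, 1, 3, 2, 0, 1]

rank | idx | suffix
   0 |  16 | a
   1 |   1 | acddcceebcddadda
   2 |  13 | adda
   3 |   0 | bacddcceebcddadda
   4 |   9 | bcddadda
   5 |   5 | cceebcddadda
   6 |  10 | cddadda
   7 |   2 | cddcceebcddadda
   8 |   6 | ceebcddadda
   9 |  15 | da
  10 |  12 | dadda
  11 |   4 | dcceebcddadda
  12 |  14 | dda
  13 |  11 | ddadda
  14 |   3 | ddcceebcddadda
  15 |   8 | ebcddadda
  16 |   7 | eebcddadda

SA = [16, 1, 13, 0, 9, 5, 10, 2, 6, 15, 12, 4, 14, 11, 3, 8, 7]
[i] adj suffixes → lcp
  [1] 16/1 → 1 ('a')
  [2] 1/13 → 1 ('a')
  [3] 13/0 → 0 ('')
  [4] 0/9 → 1 ('b')
  [5] 9/5 → 0 ('')
  [6] 5/10 → 1 ('c')
  [7] 10/2 → 3 ('cdd')
  [8] 2/6 → 1 ('c')
  [9] 6/15 → 0 ('')
  [10] 15/12 → 2 ('da')
  [11] 12/4 → 1 ('d')
  [12] 4/14 → 1 ('d')
  [13] 14/11 → 3 ('dda')
  [14] 11/3 → 2 ('dd')
  [15] 3/8 → 0 ('')
  [16] 8/7 → 1 ('e')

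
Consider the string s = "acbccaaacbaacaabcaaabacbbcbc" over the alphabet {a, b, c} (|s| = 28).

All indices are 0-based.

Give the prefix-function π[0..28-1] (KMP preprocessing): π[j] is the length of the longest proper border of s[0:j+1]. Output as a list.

[0, 0, 0, 0, 0, 1, 1, 1, 2, 3, 1, 1, 2, 1, 1, 0, 0, 1, 1, 1, 0, 1, 2, 3, 0, 0, 0, 0]

π[0] = 0
j=1 s[j]='c': π[1]=0 (border '')
j=2 s[j]='b': π[2]=0 (border '')
j=3 s[j]='c': π[3]=0 (border '')
j=4 s[j]='c': π[4]=0 (border '')
j=5 s[j]='a': π[5]=1 (border 'a')
j=6 s[j]='a': k: 1→0; π[6]=1 (border 'a')
j=7 s[j]='a': k: 1→0; π[7]=1 (border 'a')
j=8 s[j]='c': π[8]=2 (border 'ac')
j=9 s[j]='b': π[9]=3 (border 'acb')
j=10 s[j]='a': k: 3→0; π[10]=1 (border 'a')
j=11 s[j]='a': k: 1→0; π[11]=1 (border 'a')
j=12 s[j]='c': π[12]=2 (border 'ac')
j=13 s[j]='a': k: 2→0; π[13]=1 (border 'a')
j=14 s[j]='a': k: 1→0; π[14]=1 (border 'a')
j=15 s[j]='b': k: 1→0; π[15]=0 (border '')
j=16 s[j]='c': π[16]=0 (border '')
j=17 s[j]='a': π[17]=1 (border 'a')
j=18 s[j]='a': k: 1→0; π[18]=1 (border 'a')
j=19 s[j]='a': k: 1→0; π[19]=1 (border 'a')
j=20 s[j]='b': k: 1→0; π[20]=0 (border '')
j=21 s[j]='a': π[21]=1 (border 'a')
j=22 s[j]='c': π[22]=2 (border 'ac')
j=23 s[j]='b': π[23]=3 (border 'acb')
j=24 s[j]='b': k: 3→0; π[24]=0 (border '')
j=25 s[j]='c': π[25]=0 (border '')
j=26 s[j]='b': π[26]=0 (border '')
j=27 s[j]='c': π[27]=0 (border '')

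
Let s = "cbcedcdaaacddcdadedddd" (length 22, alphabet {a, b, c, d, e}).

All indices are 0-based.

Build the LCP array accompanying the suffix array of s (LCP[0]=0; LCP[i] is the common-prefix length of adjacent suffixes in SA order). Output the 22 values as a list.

[0, 2, 1, 1, 0, 0, 1, 3, 2, 1, 0, 1, 2, 1, 4, 1, 2, 2, 3, 1, 0, 2]

sorted suffixes:
  #0 SA[0]=7  'aaacddcdadedddd'
  #1 SA[1]=8  'aacddcdadedddd'
  #2 SA[2]=9  'acddcdadedddd'
  #3 SA[3]=15  'adedddd'
  #4 SA[4]=1  'bcedcdaaacddcdadedddd'
  #5 SA[5]=0  'cbcedcdaaacddcdadedddd'
  #6 SA[6]=5  'cdaaacddcdadedddd'
  #7 SA[7]=13  'cdadedddd'
  #8 SA[8]=10  'cddcdadedddd'
  #9 SA[9]=2  'cedcdaaacddcdadedddd'
  #10 SA[10]=21  'd'
  #11 SA[11]=6  'daaacddcdadedddd'
  #12 SA[12]=14  'dadedddd'
  #13 SA[13]=4  'dcdaaacddcdadedddd'
  #14 SA[14]=12  'dcdadedddd'
  #15 SA[15]=20  'dd'
  #16 SA[16]=11  'ddcdadedddd'
  #17 SA[17]=19  'ddd'
  #18 SA[18]=18  'dddd'
  #19 SA[19]=16  'dedddd'
  #20 SA[20]=3  'edcdaaacddcdadedddd'
  #21 SA[21]=17  'edddd'

SA = [7, 8, 9, 15, 1, 0, 5, 13, 10, 2, 21, 6, 14, 4, 12, 20, 11, 19, 18, 16, 3, 17]
i: (SA[i-1],SA[i]) lcp shared
  1: (7,8) 2 'aa'
  2: (8,9) 1 'a'
  3: (9,15) 1 'a'
  4: (15,1) 0 ''
  5: (1,0) 0 ''
  6: (0,5) 1 'c'
  7: (5,13) 3 'cda'
  8: (13,10) 2 'cd'
  9: (10,2) 1 'c'
  10: (2,21) 0 ''
  11: (21,6) 1 'd'
  12: (6,14) 2 'da'
  13: (14,4) 1 'd'
  14: (4,12) 4 'dcda'
  15: (12,20) 1 'd'
  16: (20,11) 2 'dd'
  17: (11,19) 2 'dd'
  18: (19,18) 3 'ddd'
  19: (18,16) 1 'd'
  20: (16,3) 0 ''
  21: (3,17) 2 'ed'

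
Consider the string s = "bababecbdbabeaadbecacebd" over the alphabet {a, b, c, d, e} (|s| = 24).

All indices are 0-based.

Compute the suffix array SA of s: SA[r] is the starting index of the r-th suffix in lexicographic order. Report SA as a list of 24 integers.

rank | idx | suffix
   0 |  13 | aadbecacebd
   1 |   1 | ababecbdbabeaadbecacebd
   2 |  10 | abeaadbecacebd
   3 |   3 | abecbdbabeaadbecacebd
   4 |  19 | acebd
   5 |  14 | adbecacebd
   6 |   0 | bababecbdbabeaadbecacebd
   7 |   9 | babeaadbecacebd
   8 |   2 | babecbdbabeaadbecacebd
   9 |  22 | bd
  10 |   7 | bdbabeaadbecacebd
  11 |  11 | beaadbecacebd
  12 |  16 | becacebd
  13 |   4 | becbdbabeaadbecacebd
  14 |  18 | cacebd
  15 |   6 | cbdbabeaadbecacebd
  16 |  20 | cebd
  17 |  23 | d
  18 |   8 | dbabeaadbecacebd
  19 |  15 | dbecacebd
  20 |  12 | eaadbecacebd
  21 |  21 | ebd
  22 |  17 | ecacebd
  23 |   5 | ecbdbabeaadbecacebd

[13, 1, 10, 3, 19, 14, 0, 9, 2, 22, 7, 11, 16, 4, 18, 6, 20, 23, 8, 15, 12, 21, 17, 5]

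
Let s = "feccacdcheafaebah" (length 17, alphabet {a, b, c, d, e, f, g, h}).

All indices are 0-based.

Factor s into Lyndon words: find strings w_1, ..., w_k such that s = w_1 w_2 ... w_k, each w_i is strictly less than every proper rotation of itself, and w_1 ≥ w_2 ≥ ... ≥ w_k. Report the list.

emit factor 1: 'f' (i=0, period=1)
emit factor 2: 'e' (i=1, period=1)
emit factor 3: 'c' (i=2, period=1)
emit factor 4: 'c' (i=3, period=1)
emit factor 5: 'acdcheafaebah' (i=4, period=13)

["f", "e", "c", "c", "acdcheafaebah"]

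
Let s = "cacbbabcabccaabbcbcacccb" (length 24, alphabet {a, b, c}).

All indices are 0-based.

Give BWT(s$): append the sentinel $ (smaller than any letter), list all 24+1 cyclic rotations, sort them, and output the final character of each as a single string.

rank  rotation                   last
    0  $cacbbabcabccaabbcbcacccb  b
    1  aabbcbcacccb$cacbbabcabcc  c
    2  abbcbcacccb$cacbbabcabcca  a
    3  abcabccaabbcbcacccb$cacbb  b
    4  abccaabbcbcacccb$cacbbabc  c
    5  acbbabcabccaabbcbcacccb$c  c
    6  acccb$cacbbabcabccaabbcbc  c
    7  b$cacbbabcabccaabbcbcaccc  c
    8  babcabccaabbcbcacccb$cacb  b
    9  bbabcabccaabbcbcacccb$cac  c
   10  bbcbcacccb$cacbbabcabccaa  a
   11  bcabccaabbcbcacccb$cacbba  a
   12  bcacccb$cacbbabcabccaabbc  c
   13  bcbcacccb$cacbbabcabccaab  b
   14  bccaabbcbcacccb$cacbbabca  a
   15  caabbcbcacccb$cacbbabcabc  c
   16  cabccaabbcbcacccb$cacbbab  b
   17  cacbbabcabccaabbcbcacccb$  $
   18  cacccb$cacbbabcabccaabbcb  b
   19  cb$cacbbabcabccaabbcbcacc  c
   20  cbbabcabccaabbcbcacccb$ca  a
   21  cbcacccb$cacbbabcabccaabb  b
   22  ccaabbcbcacccb$cacbbabcab  b
   23  ccb$cacbbabcabccaabbcbcac  c
   24  cccb$cacbbabcabccaabbcbca  a

bcabccccbcaacbacb$bcabbca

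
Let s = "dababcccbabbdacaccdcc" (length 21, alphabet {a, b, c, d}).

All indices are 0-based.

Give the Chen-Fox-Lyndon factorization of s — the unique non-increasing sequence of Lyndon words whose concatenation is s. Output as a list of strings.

["d", "ababcccbabbdacaccdcc"]

emit factor 1: 'd' (i=0, period=1)
emit factor 2: 'ababcccbabbdacaccdcc' (i=1, period=20)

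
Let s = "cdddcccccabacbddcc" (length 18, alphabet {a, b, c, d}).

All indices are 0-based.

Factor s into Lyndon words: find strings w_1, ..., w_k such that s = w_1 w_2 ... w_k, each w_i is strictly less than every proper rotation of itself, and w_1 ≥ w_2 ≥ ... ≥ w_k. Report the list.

emit factor 1: 'cddd' (i=0, period=4)
emit factor 2: 'c' (i=4, period=1)
emit factor 3: 'c' (i=5, period=1)
emit factor 4: 'c' (i=6, period=1)
emit factor 5: 'c' (i=7, period=1)
emit factor 6: 'c' (i=8, period=1)
emit factor 7: 'abacbddcc' (i=9, period=9)

["cddd", "c", "c", "c", "c", "c", "abacbddcc"]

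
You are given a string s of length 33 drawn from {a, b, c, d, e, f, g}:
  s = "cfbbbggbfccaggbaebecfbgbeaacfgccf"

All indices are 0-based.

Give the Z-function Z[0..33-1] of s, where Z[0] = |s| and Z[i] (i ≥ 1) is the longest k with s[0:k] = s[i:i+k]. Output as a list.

[33, 0, 0, 0, 0, 0, 0, 0, 0, 1, 1, 0, 0, 0, 0, 0, 0, 0, 0, 3, 0, 0, 0, 0, 0, 0, 0, 2, 0, 0, 1, 2, 0]

Z[0]=33
i=1: outside box; Z[1]=0
i=2: outside box; Z[2]=0
i=3: outside box; Z[3]=0
i=4: outside box; Z[4]=0
i=5: outside box; Z[5]=0
i=6: outside box; Z[6]=0
i=7: outside box; Z[7]=0
i=8: outside box; Z[8]=0
i=9: outside box; Z[9]=1 scan→box=[9,10)
i=10: outside box; Z[10]=1 scan→box=[10,11)
i=11: outside box; Z[11]=0
i=12: outside box; Z[12]=0
i=13: outside box; Z[13]=0
i=14: outside box; Z[14]=0
i=15: outside box; Z[15]=0
i=16: outside box; Z[16]=0
i=17: outside box; Z[17]=0
i=18: outside box; Z[18]=0
i=19: outside box; Z[19]=3 scan→box=[19,22)
i=20: min(r-i=2, Z[1]=0)=0; Z[20]=0
i=21: min(r-i=1, Z[2]=0)=0; Z[21]=0
i=22: outside box; Z[22]=0
i=23: outside box; Z[23]=0
i=24: outside box; Z[24]=0
i=25: outside box; Z[25]=0
i=26: outside box; Z[26]=0
i=27: outside box; Z[27]=2 scan→box=[27,29)
i=28: min(r-i=1, Z[1]=0)=0; Z[28]=0
i=29: outside box; Z[29]=0
i=30: outside box; Z[30]=1 scan→box=[30,31)
i=31: outside box; Z[31]=2 scan→box=[31,33)
i=32: min(r-i=1, Z[1]=0)=0; Z[32]=0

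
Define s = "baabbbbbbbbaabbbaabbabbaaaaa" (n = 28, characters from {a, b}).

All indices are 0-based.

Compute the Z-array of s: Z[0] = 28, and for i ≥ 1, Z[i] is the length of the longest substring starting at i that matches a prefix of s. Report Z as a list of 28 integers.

Z[0]=28
i=1: outside box; Z[1]=0
i=2: outside box; Z[2]=0
i=3: outside box; Z[3]=1 extend→box=[3,4)
i=4: outside box; Z[4]=1 extend→box=[4,5)
i=5: outside box; Z[5]=1 extend→box=[5,6)
i=6: outside box; Z[6]=1 extend→box=[6,7)
i=7: outside box; Z[7]=1 extend→box=[7,8)
i=8: outside box; Z[8]=1 extend→box=[8,9)
i=9: outside box; Z[9]=1 extend→box=[9,10)
i=10: outside box; Z[10]=6 extend→box=[10,16)
i=11: min(r-i=5, Z[1]=0)=0; Z[11]=0
i=12: min(r-i=4, Z[2]=0)=0; Z[12]=0
i=13: min(r-i=3, Z[3]=1)=1; Z[13]=1
i=14: min(r-i=2, Z[4]=1)=1; Z[14]=1
i=15: min(r-i=1, Z[5]=1)=1; Z[15]=5 extend→box=[15,20)
i=16: min(r-i=4, Z[1]=0)=0; Z[16]=0
i=17: min(r-i=3, Z[2]=0)=0; Z[17]=0
i=18: min(r-i=2, Z[3]=1)=1; Z[18]=1
i=19: min(r-i=1, Z[4]=1)=1; Z[19]=2 extend→box=[19,21)
i=20: min(r-i=1, Z[1]=0)=0; Z[20]=0
i=21: outside box; Z[21]=1 extend→box=[21,22)
i=22: outside box; Z[22]=3 extend→box=[22,25)
i=23: min(r-i=2, Z[1]=0)=0; Z[23]=0
i=24: min(r-i=1, Z[2]=0)=0; Z[24]=0
i=25: outside box; Z[25]=0
i=26: outside box; Z[26]=0
i=27: outside box; Z[27]=0

[28, 0, 0, 1, 1, 1, 1, 1, 1, 1, 6, 0, 0, 1, 1, 5, 0, 0, 1, 2, 0, 1, 3, 0, 0, 0, 0, 0]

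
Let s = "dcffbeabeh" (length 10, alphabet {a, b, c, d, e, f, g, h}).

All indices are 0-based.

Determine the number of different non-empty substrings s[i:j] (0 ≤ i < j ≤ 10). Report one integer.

rank | idx | suffix
   0 |   6 | abeh
   1 |   4 | beabeh
   2 |   7 | beh
   3 |   1 | cffbeabeh
   4 |   0 | dcffbeabeh
   5 |   5 | eabeh
   6 |   8 | eh
   7 |   3 | fbeabeh
   8 |   2 | ffbeabeh
   9 |   9 | h

SA = [6, 4, 7, 1, 0, 5, 8, 3, 2, 9]
i: (SA[i-1],SA[i]) lcp shared
  1: (6,4) 0 ''
  2: (4,7) 2 'be'
  3: (7,1) 0 ''
  4: (1,0) 0 ''
  5: (0,5) 0 ''
  6: (5,8) 1 'e'
  7: (8,3) 0 ''
  8: (3,2) 1 'f'
  9: (2,9) 0 ''

n(n+1)/2 = 10·11/2 = 55
Σ LCP = 0 + 0 + 2 + 0 + 0 + 0 + 1 + 0 + 1 + 0 = 4
distinct = 55 − 4 = 51

51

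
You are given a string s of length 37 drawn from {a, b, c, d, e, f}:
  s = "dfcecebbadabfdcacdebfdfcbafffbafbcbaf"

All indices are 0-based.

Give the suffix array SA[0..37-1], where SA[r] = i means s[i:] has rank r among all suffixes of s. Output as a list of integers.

[10, 15, 8, 35, 30, 25, 7, 34, 29, 24, 6, 32, 11, 19, 14, 33, 23, 16, 4, 2, 9, 13, 17, 21, 0, 5, 18, 3, 36, 28, 31, 22, 1, 12, 20, 27, 26]

rank | idx | suffix
   0 |  10 | abfdcacdebfdfcbafffbafbcbaf
   1 |  15 | acdebfdfcbafffbafbcbaf
   2 |   8 | adabfdcacdebfdfcbafffbafbcbaf
   3 |  35 | af
   4 |  30 | afbcbaf
   5 |  25 | afffbafbcbaf
   6 |   7 | badabfdcacdebfdfcbafffbafbcbaf
   7 |  34 | baf
   8 |  29 | bafbcbaf
   9 |  24 | bafffbafbcbaf
  10 |   6 | bbadabfdcacdebfdfcbafffbafbcbaf
  11 |  32 | bcbaf
  12 |  11 | bfdcacdebfdfcbafffbafbcbaf
  13 |  19 | bfdfcbafffbafbcbaf
  14 |  14 | cacdebfdfcbafffbafbcbaf
  15 |  33 | cbaf
  16 |  23 | cbafffbafbcbaf
  17 |  16 | cdebfdfcbafffbafbcbaf
  18 |   4 | cebbadabfdcacdebfdfcbafffbafbcbaf
  19 |   2 | cecebbadabfdcacdebfdfcbafffbafbcbaf
  20 |   9 | dabfdcacdebfdfcbafffbafbcbaf
  21 |  13 | dcacdebfdfcbafffbafbcbaf
  22 |  17 | debfdfcbafffbafbcbaf
  23 |  21 | dfcbafffbafbcbaf
  24 |   0 | dfcecebbadabfdcacdebfdfcbafffbafbcbaf
  25 |   5 | ebbadabfdcacdebfdfcbafffbafbcbaf
  26 |  18 | ebfdfcbafffbafbcbaf
  27 |   3 | ecebbadabfdcacdebfdfcbafffbafbcbaf
  28 |  36 | f
  29 |  28 | fbafbcbaf
  30 |  31 | fbcbaf
  31 |  22 | fcbafffbafbcbaf
  32 |   1 | fcecebbadabfdcacdebfdfcbafffbafbcbaf
  33 |  12 | fdcacdebfdfcbafffbafbcbaf
  34 |  20 | fdfcbafffbafbcbaf
  35 |  27 | ffbafbcbaf
  36 |  26 | fffbafbcbaf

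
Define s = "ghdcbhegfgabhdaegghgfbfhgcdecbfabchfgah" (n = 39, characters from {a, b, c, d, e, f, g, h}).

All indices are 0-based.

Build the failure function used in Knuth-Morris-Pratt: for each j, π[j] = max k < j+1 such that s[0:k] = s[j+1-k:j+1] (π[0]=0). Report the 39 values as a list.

π[0] = 0
j=1 s[j]='h': π[1]=0 (border '')
j=2 s[j]='d': π[2]=0 (border '')
j=3 s[j]='c': π[3]=0 (border '')
j=4 s[j]='b': π[4]=0 (border '')
j=5 s[j]='h': π[5]=0 (border '')
j=6 s[j]='e': π[6]=0 (border '')
j=7 s[j]='g': π[7]=1 (border 'g')
j=8 s[j]='f': k: 1→0; π[8]=0 (border '')
j=9 s[j]='g': π[9]=1 (border 'g')
j=10 s[j]='a': k: 1→0; π[10]=0 (border '')
j=11 s[j]='b': π[11]=0 (border '')
j=12 s[j]='h': π[12]=0 (border '')
j=13 s[j]='d': π[13]=0 (border '')
j=14 s[j]='a': π[14]=0 (border '')
j=15 s[j]='e': π[15]=0 (border '')
j=16 s[j]='g': π[16]=1 (border 'g')
j=17 s[j]='g': k: 1→0; π[17]=1 (border 'g')
j=18 s[j]='h': π[18]=2 (border 'gh')
j=19 s[j]='g': k: 2→0; π[19]=1 (border 'g')
j=20 s[j]='f': k: 1→0; π[20]=0 (border '')
j=21 s[j]='b': π[21]=0 (border '')
j=22 s[j]='f': π[22]=0 (border '')
j=23 s[j]='h': π[23]=0 (border '')
j=24 s[j]='g': π[24]=1 (border 'g')
j=25 s[j]='c': k: 1→0; π[25]=0 (border '')
j=26 s[j]='d': π[26]=0 (border '')
j=27 s[j]='e': π[27]=0 (border '')
j=28 s[j]='c': π[28]=0 (border '')
j=29 s[j]='b': π[29]=0 (border '')
j=30 s[j]='f': π[30]=0 (border '')
j=31 s[j]='a': π[31]=0 (border '')
j=32 s[j]='b': π[32]=0 (border '')
j=33 s[j]='c': π[33]=0 (border '')
j=34 s[j]='h': π[34]=0 (border '')
j=35 s[j]='f': π[35]=0 (border '')
j=36 s[j]='g': π[36]=1 (border 'g')
j=37 s[j]='a': k: 1→0; π[37]=0 (border '')
j=38 s[j]='h': π[38]=0 (border '')

[0, 0, 0, 0, 0, 0, 0, 1, 0, 1, 0, 0, 0, 0, 0, 0, 1, 1, 2, 1, 0, 0, 0, 0, 1, 0, 0, 0, 0, 0, 0, 0, 0, 0, 0, 0, 1, 0, 0]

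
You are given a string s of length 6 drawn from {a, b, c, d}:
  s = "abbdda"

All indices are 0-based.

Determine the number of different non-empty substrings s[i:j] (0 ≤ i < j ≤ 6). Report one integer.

18

rank | idx | suffix
   0 |   5 | a
   1 |   0 | abbdda
   2 |   1 | bbdda
   3 |   2 | bdda
   4 |   4 | da
   5 |   3 | dda

SA = [5, 0, 1, 2, 4, 3]
[i] adj suffixes → lcp
  [1] 5/0 → 1 ('a')
  [2] 0/1 → 0 ('')
  [3] 1/2 → 1 ('b')
  [4] 2/4 → 0 ('')
  [5] 4/3 → 1 ('d')

n(n+1)/2 = 6·7/2 = 21
Σ LCP = 0 + 1 + 0 + 1 + 0 + 1 = 3
distinct = 21 − 3 = 18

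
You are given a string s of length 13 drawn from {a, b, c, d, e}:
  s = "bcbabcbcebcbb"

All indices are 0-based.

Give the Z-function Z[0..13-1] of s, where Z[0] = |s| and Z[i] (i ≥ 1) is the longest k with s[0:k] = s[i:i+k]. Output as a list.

[13, 0, 1, 0, 3, 0, 2, 0, 0, 3, 0, 1, 1]

Z[0]=13
i=1: outside box; Z[1]=0
i=2: outside box; Z[2]=1 extend→box=[2,3)
i=3: outside box; Z[3]=0
i=4: outside box; Z[4]=3 extend→box=[4,7)
i=5: min(r-i=2, Z[1]=0)=0; Z[5]=0
i=6: min(r-i=1, Z[2]=1)=1; Z[6]=2 extend→box=[6,8)
i=7: min(r-i=1, Z[1]=0)=0; Z[7]=0
i=8: outside box; Z[8]=0
i=9: outside box; Z[9]=3 extend→box=[9,12)
i=10: min(r-i=2, Z[1]=0)=0; Z[10]=0
i=11: min(r-i=1, Z[2]=1)=1; Z[11]=1
i=12: outside box; Z[12]=1 extend→box=[12,13)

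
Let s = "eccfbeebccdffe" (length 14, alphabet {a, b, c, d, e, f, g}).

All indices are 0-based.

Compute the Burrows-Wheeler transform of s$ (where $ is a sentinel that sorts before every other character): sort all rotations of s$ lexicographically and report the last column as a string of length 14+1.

eefbecccfe$bcfd

rank  rotation         last
    0  $eccfbeebccdffe  e
    1  bccdffe$eccfbee  e
    2  beebccdffe$eccf  f
    3  ccdffe$eccfbeeb  b
    4  ccfbeebccdffe$e  e
    5  cdffe$eccfbeebc  c
    6  cfbeebccdffe$ec  c
    7  dffe$eccfbeebcc  c
    8  e$eccfbeebccdff  f
    9  ebccdffe$eccfbe  e
   10  eccfbeebccdffe$  $
   11  eebccdffe$eccfb  b
   12  fbeebccdffe$ecc  c
   13  fe$eccfbeebccdf  f
   14  ffe$eccfbeebccd  d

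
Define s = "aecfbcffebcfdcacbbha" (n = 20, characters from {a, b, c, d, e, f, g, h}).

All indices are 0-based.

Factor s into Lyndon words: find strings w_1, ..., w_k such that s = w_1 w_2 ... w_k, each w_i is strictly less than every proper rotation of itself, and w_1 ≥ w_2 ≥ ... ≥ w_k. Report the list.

["aecfbcffebcfdc", "acbbh", "a"]

emit factor 1: 'aecfbcffebcfdc' (i=0, period=14)
emit factor 2: 'acbbh' (i=14, period=5)
emit factor 3: 'a' (i=19, period=1)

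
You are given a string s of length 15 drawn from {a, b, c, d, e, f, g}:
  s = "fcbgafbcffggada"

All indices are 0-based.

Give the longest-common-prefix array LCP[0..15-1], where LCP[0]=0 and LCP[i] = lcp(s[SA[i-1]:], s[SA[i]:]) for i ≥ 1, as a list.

sorted suffixes:
  #0 SA[0]=14  'a'
  #1 SA[1]=12  'ada'
  #2 SA[2]=4  'afbcffggada'
  #3 SA[3]=6  'bcffggada'
  #4 SA[4]=2  'bgafbcffggada'
  #5 SA[5]=1  'cbgafbcffggada'
  #6 SA[6]=7  'cffggada'
  #7 SA[7]=13  'da'
  #8 SA[8]=5  'fbcffggada'
  #9 SA[9]=0  'fcbgafbcffggada'
  #10 SA[10]=8  'ffggada'
  #11 SA[11]=9  'fggada'
  #12 SA[12]=11  'gada'
  #13 SA[13]=3  'gafbcffggada'
  #14 SA[14]=10  'ggada'

SA = [14, 12, 4, 6, 2, 1, 7, 13, 5, 0, 8, 9, 11, 3, 10]
[i] adj suffixes → lcp
  [1] 14/12 → 1 ('a')
  [2] 12/4 → 1 ('a')
  [3] 4/6 → 0 ('')
  [4] 6/2 → 1 ('b')
  [5] 2/1 → 0 ('')
  [6] 1/7 → 1 ('c')
  [7] 7/13 → 0 ('')
  [8] 13/5 → 0 ('')
  [9] 5/0 → 1 ('f')
  [10] 0/8 → 1 ('f')
  [11] 8/9 → 1 ('f')
  [12] 9/11 → 0 ('')
  [13] 11/3 → 2 ('ga')
  [14] 3/10 → 1 ('g')

[0, 1, 1, 0, 1, 0, 1, 0, 0, 1, 1, 1, 0, 2, 1]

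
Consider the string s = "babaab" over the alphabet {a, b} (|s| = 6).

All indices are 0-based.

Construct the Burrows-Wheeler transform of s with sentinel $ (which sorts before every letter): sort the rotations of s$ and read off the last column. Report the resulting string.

rank  rotation last
    0  $babaab  b
    1  aab$bab  b
    2  ab$baba  a
    3  abaab$b  b
    4  b$babaa  a
    5  baab$ba  a
    6  babaab$  $

bbabaa$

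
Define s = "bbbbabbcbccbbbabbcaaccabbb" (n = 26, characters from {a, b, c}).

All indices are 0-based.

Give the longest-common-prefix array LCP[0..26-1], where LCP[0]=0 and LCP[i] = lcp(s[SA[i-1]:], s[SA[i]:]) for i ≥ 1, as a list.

rank | idx | suffix
   0 |  18 | aaccabbb
   1 |  22 | abbb
   2 |  14 | abbcaaccabbb
   3 |   4 | abbcbccbbbabbcaaccabbb
   4 |  19 | accabbb
   5 |  25 | b
   6 |  13 | babbcaaccabbb
   7 |   3 | babbcbccbbbabbcaaccabbb
   8 |  24 | bb
   9 |  12 | bbabbcaaccabbb
  10 |   2 | bbabbcbccbbbabbcaaccabbb
  11 |  23 | bbb
  12 |  11 | bbbabbcaaccabbb
  13 |   1 | bbbabbcbccbbbabbcaaccabbb
  14 |   0 | bbbbabbcbccbbbabbcaaccabbb
  15 |  15 | bbcaaccabbb
  16 |   5 | bbcbccbbbabbcaaccabbb
  17 |  16 | bcaaccabbb
  18 |   6 | bcbccbbbabbcaaccabbb
  19 |   8 | bccbbbabbcaaccabbb
  20 |  17 | caaccabbb
  21 |  21 | cabbb
  22 |  10 | cbbbabbcaaccabbb
  23 |   7 | cbccbbbabbcaaccabbb
  24 |  20 | ccabbb
  25 |   9 | ccbbbabbcaaccabbb

SA = [18, 22, 14, 4, 19, 25, 13, 3, 24, 12, 2, 23, 11, 1, 0, 15, 5, 16, 6, 8, 17, 21, 10, 7, 20, 9]
[i] adj suffixes → lcp
  [1] 18/22 → 1 ('a')
  [2] 22/14 → 3 ('abb')
  [3] 14/4 → 4 ('abbc')
  [4] 4/19 → 1 ('a')
  [5] 19/25 → 0 ('')
  [6] 25/13 → 1 ('b')
  [7] 13/3 → 5 ('babbc')
  [8] 3/24 → 1 ('b')
  [9] 24/12 → 2 ('bb')
  [10] 12/2 → 6 ('bbabbc')
  [11] 2/23 → 2 ('bb')
  [12] 23/11 → 3 ('bbb')
  [13] 11/1 → 7 ('bbbabbc')
  [14] 1/0 → 3 ('bbb')
  [15] 0/15 → 2 ('bb')
  [16] 15/5 → 3 ('bbc')
  [17] 5/16 → 1 ('b')
  [18] 16/6 → 2 ('bc')
  [19] 6/8 → 2 ('bc')
  [20] 8/17 → 0 ('')
  [21] 17/21 → 2 ('ca')
  [22] 21/10 → 1 ('c')
  [23] 10/7 → 2 ('cb')
  [24] 7/20 → 1 ('c')
  [25] 20/9 → 2 ('cc')

[0, 1, 3, 4, 1, 0, 1, 5, 1, 2, 6, 2, 3, 7, 3, 2, 3, 1, 2, 2, 0, 2, 1, 2, 1, 2]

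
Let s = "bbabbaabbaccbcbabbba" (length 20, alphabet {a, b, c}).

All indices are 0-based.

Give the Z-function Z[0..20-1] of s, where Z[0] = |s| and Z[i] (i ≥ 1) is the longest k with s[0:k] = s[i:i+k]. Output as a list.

Z[0]=20
i=1: i≥r, start 0; Z[1]=1 extend→box=[1,2)
i=2: i≥r, start 0; Z[2]=0
i=3: i≥r, start 0; Z[3]=3 extend→box=[3,6)
i=4: min(r-i=2, Z[1]=1)=1; Z[4]=1
i=5: min(r-i=1, Z[2]=0)=0; Z[5]=0
i=6: i≥r, start 0; Z[6]=0
i=7: i≥r, start 0; Z[7]=3 extend→box=[7,10)
i=8: min(r-i=2, Z[1]=1)=1; Z[8]=1
i=9: min(r-i=1, Z[2]=0)=0; Z[9]=0
i=10: i≥r, start 0; Z[10]=0
i=11: i≥r, start 0; Z[11]=0
i=12: i≥r, start 0; Z[12]=1 extend→box=[12,13)
i=13: i≥r, start 0; Z[13]=0
i=14: i≥r, start 0; Z[14]=1 extend→box=[14,15)
i=15: i≥r, start 0; Z[15]=0
i=16: i≥r, start 0; Z[16]=2 extend→box=[16,18)
i=17: min(r-i=1, Z[1]=1)=1; Z[17]=3 extend→box=[17,20)
i=18: min(r-i=2, Z[1]=1)=1; Z[18]=1
i=19: min(r-i=1, Z[2]=0)=0; Z[19]=0

[20, 1, 0, 3, 1, 0, 0, 3, 1, 0, 0, 0, 1, 0, 1, 0, 2, 3, 1, 0]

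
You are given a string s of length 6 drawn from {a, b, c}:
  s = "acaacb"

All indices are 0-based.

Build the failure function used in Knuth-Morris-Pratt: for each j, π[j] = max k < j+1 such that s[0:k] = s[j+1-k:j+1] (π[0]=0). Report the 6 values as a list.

[0, 0, 1, 1, 2, 0]

π[0] = 0
j=1 s[j]='c': π[1]=0 (border '')
j=2 s[j]='a': π[2]=1 (border 'a')
j=3 s[j]='a': k: 1→0; π[3]=1 (border 'a')
j=4 s[j]='c': π[4]=2 (border 'ac')
j=5 s[j]='b': k: 2→0; π[5]=0 (border '')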